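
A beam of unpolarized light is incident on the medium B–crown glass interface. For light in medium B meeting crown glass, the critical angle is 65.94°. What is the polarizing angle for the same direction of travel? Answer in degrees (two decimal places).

n₂/n₁ = sin θ_c = sin 65.94° = 0.9131.
tan θ_B equals the same ratio, so θ_B = arctan(0.9131) = 42.40°.

θ_B ≈ 42.40°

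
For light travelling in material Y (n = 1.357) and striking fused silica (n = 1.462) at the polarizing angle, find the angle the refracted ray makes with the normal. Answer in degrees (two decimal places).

θ_B = arctan(n₂/n₁) = arctan(1.462/1.357) = 47.13°.
At Brewster's angle the reflected and refracted rays are perpendicular, so θ_t = 90° − θ_B = 90° − 47.13° = 42.87°.

θ_t ≈ 42.87°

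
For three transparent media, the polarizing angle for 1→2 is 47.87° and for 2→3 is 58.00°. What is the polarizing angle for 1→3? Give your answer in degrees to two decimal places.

θ_B ≈ 60.52°

tan θ_B(1→2) = n₂/n₁ = tan 47.87° = 1.1056.
tan θ_B(2→3) = n₃/n₂ = tan 58.00° = 1.6003.
So n₃/n₁ = (n₂/n₁)(n₃/n₂) = 1.1056 × 1.6003 = 1.7693.
θ_B(1→3) = arctan(1.7693) = 60.52°.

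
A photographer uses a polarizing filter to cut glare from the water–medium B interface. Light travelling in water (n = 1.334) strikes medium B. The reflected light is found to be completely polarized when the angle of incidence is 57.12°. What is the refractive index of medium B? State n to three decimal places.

At the Brewster angle, tan θ_B = n₂/n₁ with n₁ on the incident side (water) and n₂ on the transmitted side (medium B).
n₂ = n₁ tan θ_B = 1.334 × tan 57.12° = 2.064.

n ≈ 2.064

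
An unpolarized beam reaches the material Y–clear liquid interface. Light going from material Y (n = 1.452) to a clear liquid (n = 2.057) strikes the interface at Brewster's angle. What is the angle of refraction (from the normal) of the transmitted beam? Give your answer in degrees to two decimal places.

θ_t ≈ 35.22°

θ_B = arctan(n₂/n₁) = arctan(2.057/1.452) = 54.78°.
At Brewster's angle the reflected and refracted rays are perpendicular, so θ_t = 90° − θ_B = 90° − 54.78° = 35.22°.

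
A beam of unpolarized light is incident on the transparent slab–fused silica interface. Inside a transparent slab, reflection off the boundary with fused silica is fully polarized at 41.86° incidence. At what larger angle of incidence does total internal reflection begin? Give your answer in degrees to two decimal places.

tan θ_B = n₂/n₁ = tan 41.86° = 0.8960.
Total internal reflection: sin θ_c = n₂/n₁ = 0.8960.
θ_c = arcsin(0.8960) = 63.64°.

θ_c ≈ 63.64°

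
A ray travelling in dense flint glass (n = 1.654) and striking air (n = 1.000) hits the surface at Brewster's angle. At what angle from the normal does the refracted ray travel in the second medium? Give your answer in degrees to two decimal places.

tan θ_B = n₂/n₁ = 1.000/1.654 = 0.6046, so θ_B = 31.16°.
Since θ_B + θ_t = 90° at Brewster incidence, θ_t = 90° − 31.16° = 58.84°.

θ_t ≈ 58.84°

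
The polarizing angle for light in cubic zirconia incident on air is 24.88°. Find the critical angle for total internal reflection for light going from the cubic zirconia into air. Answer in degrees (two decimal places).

n₂/n₁ = tan 24.88° = 0.4638; the critical angle satisfies sin θ_c = n₂/n₁.
θ_c = arcsin(0.4638) = 27.63°.

θ_c ≈ 27.63°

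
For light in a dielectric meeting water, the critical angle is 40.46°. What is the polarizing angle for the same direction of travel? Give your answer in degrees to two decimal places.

θ_B ≈ 32.98°

n₂/n₁ = sin θ_c = sin 40.46° = 0.6489.
tan θ_B equals the same ratio, so θ_B = arctan(0.6489) = 32.98°.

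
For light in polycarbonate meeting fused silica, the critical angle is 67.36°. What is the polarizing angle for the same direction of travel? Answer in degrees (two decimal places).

n₂/n₁ = sin θ_c = sin 67.36° = 0.9229.
tan θ_B equals the same ratio, so θ_B = arctan(0.9229) = 42.71°.

θ_B ≈ 42.71°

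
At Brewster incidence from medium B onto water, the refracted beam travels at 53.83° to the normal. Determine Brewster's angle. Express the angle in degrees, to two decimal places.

θ_B ≈ 36.17°

Since the reflected and refracted rays are at right angles at the polarizing angle, θ_B + θ_t = 90°.
θ_B = 90° − 53.83° = 36.17°.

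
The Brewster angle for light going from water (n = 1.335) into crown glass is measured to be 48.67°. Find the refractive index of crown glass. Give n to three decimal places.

Full polarization of the reflected beam means tan θ_B = n₂/n₁, where n₁ is the incident medium (water).
n₂ = n₁ tan θ_B = 1.335 × tan 48.67° = 1.518.

n ≈ 1.518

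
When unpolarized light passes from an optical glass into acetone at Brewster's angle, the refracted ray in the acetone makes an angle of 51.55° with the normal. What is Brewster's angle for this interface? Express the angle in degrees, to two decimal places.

θ_B ≈ 38.45°

Since the reflected and refracted rays are at right angles at the polarizing angle, θ_B + θ_t = 90°.
θ_B = 90° − 51.55° = 38.45°.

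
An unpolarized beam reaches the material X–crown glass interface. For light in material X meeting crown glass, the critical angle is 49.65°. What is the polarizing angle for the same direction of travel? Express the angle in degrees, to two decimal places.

sin θ_c = n₂/n₁, so n₂/n₁ = sin 49.65° = 0.7621.
Brewster: tan θ_B = n₂/n₁ = 0.7621.
θ_B = arctan(0.7621) = 37.31°.

θ_B ≈ 37.31°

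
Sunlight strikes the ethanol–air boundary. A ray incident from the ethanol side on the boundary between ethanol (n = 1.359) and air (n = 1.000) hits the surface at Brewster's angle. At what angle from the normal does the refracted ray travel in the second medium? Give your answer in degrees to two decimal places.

θ_t ≈ 53.65°

θ_B = arctan(n₂/n₁) = arctan(1.000/1.359) = 36.35°.
Since θ_B + θ_t = 90° at Brewster incidence, θ_t = 90° − 36.35° = 53.65°.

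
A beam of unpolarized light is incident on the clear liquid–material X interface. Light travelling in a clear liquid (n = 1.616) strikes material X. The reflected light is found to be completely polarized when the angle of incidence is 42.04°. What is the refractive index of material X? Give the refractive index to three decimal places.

n ≈ 1.457

At Brewster's angle, tan θ_B = n₂/n₁ with n₁ on the incident side (a clear liquid) and n₂ on the transmitted side (material X).
n₂ = n₁ tan θ_B = 1.616 × tan 42.04° = 1.457.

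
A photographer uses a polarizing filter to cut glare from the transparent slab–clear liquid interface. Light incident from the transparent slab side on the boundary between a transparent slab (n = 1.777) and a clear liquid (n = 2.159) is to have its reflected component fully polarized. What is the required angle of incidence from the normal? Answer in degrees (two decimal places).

θ_B ≈ 50.54°

Brewster's condition: tan θ_B = n₂/n₁ = 2.159/1.777 = 1.2150.
So θ_B = arctan 1.2150 = 50.54°.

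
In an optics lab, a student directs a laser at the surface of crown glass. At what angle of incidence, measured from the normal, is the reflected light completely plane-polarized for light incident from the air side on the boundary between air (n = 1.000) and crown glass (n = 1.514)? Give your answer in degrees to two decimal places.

tan θ_B = n₂/n₁ = 1.514/1.000 = 1.5140. Taking the arctangent, θ_B = 56.56°.

θ_B ≈ 56.56°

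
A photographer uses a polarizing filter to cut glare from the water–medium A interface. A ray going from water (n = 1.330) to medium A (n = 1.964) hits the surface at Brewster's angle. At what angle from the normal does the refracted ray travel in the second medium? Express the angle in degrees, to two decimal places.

θ_t ≈ 34.11°

tan θ_B = n₂/n₁ = 1.964/1.330 = 1.4767, so θ_B = 55.89°.
Since θ_B + θ_t = 90° at Brewster incidence, θ_t = 90° − 55.89° = 34.11°.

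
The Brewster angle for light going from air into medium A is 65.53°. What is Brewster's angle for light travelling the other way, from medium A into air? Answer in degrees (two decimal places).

θ_B' ≈ 24.47°

The two Brewster angles are complementary: θ_B' = 90° − θ_B = 90° − 65.53° = 24.47°.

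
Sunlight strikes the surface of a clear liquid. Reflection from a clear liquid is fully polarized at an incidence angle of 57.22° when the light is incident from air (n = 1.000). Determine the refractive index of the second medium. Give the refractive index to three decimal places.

n ≈ 1.553

Brewster's law: tan θ_B = n₂/n₁ (light incident in air, refracted into a clear liquid).
n₂ = n₁ tan θ_B = 1.000 × tan 57.22° = 1.553.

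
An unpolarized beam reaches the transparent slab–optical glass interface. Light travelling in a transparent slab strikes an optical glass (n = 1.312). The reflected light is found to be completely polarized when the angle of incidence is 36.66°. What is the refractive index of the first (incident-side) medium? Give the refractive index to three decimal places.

n ≈ 1.763

At the Brewster angle, tan θ_B = n₂/n₁ with n₁ on the incident side (a transparent slab) and n₂ on the transmitted side (an optical glass).
n₁ = n₂ / tan θ_B = 1.312 / tan 36.66° = 1.763.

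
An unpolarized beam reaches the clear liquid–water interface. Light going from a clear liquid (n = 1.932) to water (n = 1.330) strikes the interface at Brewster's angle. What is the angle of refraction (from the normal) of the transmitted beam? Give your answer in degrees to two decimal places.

θ_B = arctan(n₂/n₁) = arctan(1.330/1.932) = 34.54°.
At Brewster's angle the reflected and refracted rays are perpendicular, so θ_t = 90° − θ_B = 90° − 34.54° = 55.46°.

θ_t ≈ 55.46°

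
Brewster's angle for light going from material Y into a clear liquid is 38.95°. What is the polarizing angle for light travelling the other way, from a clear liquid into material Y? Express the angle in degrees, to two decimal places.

θ_B' ≈ 51.05°

Reversing the direction swaps n₁ and n₂, so tan θ_B' = 1/tan θ_B and θ_B' = 90° − θ_B.
Hence θ_B' = 90° − 38.95° = 51.05°.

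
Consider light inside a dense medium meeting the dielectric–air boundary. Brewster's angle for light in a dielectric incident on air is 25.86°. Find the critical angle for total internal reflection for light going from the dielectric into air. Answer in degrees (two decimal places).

From Brewster, n₂/n₁ = tan θ_B = tan 25.86° = 0.4847.
Then sin θ_c = n₂/n₁ = 0.4847, so θ_c = arcsin 0.4847 = 28.99°.

θ_c ≈ 28.99°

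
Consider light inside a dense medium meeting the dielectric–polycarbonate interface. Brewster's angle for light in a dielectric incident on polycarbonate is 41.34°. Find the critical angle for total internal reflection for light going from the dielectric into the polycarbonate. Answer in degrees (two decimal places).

θ_c ≈ 61.61°

tan θ_B = n₂/n₁ = tan 41.34° = 0.8798.
Total internal reflection: sin θ_c = n₂/n₁ = 0.8798.
θ_c = arcsin(0.8798) = 61.61°.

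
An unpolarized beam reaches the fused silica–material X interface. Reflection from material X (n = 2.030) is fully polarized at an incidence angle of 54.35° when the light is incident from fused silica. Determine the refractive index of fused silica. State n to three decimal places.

n ≈ 1.456

Full polarization of the reflected beam means tan θ_B = n₂/n₁, where n₁ is the incident medium (fused silica).
n₁ = n₂ / tan θ_B = 2.030 / tan 54.35° = 1.456.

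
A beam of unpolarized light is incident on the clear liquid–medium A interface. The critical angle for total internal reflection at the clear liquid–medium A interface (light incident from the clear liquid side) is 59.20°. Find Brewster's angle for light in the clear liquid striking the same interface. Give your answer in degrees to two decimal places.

sin θ_c = n₂/n₁, so n₂/n₁ = sin 59.20° = 0.8590.
Brewster: tan θ_B = n₂/n₁ = 0.8590.
θ_B = arctan(0.8590) = 40.66°.

θ_B ≈ 40.66°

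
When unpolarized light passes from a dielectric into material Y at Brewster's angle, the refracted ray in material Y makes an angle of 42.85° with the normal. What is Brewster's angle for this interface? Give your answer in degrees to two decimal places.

Brewster's condition makes the reflected and refracted beams perpendicular: θ_B + θ_t = 90°.
So θ_B = 90° − θ_t = 90° − 42.85° = 47.15°.

θ_B ≈ 47.15°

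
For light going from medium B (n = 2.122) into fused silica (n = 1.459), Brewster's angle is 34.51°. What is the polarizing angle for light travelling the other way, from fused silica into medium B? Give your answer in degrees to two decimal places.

θ_B' ≈ 55.49°

The two Brewster angles are complementary: θ_B' = 90° − θ_B = 90° − 34.51° = 55.49°.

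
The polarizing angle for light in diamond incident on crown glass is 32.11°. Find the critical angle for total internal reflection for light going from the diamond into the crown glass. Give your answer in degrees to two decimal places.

n₂/n₁ = tan 32.11° = 0.6275; the critical angle satisfies sin θ_c = n₂/n₁.
θ_c = arcsin(0.6275) = 38.87°.

θ_c ≈ 38.87°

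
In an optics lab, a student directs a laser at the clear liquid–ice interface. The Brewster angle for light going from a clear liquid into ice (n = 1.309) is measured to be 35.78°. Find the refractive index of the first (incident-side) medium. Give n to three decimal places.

n ≈ 1.816

Brewster's law: tan θ_B = n₂/n₁ (light incident in a clear liquid, refracted into ice).
n₁ = n₂ / tan θ_B = 1.309 / tan 35.78° = 1.816.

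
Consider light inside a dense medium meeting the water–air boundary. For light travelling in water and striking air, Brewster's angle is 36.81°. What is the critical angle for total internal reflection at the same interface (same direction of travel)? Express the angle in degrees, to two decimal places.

θ_c ≈ 48.45°

tan θ_B = n₂/n₁ = tan 36.81° = 0.7484.
Total internal reflection: sin θ_c = n₂/n₁ = 0.7484.
θ_c = arcsin(0.7484) = 48.45°.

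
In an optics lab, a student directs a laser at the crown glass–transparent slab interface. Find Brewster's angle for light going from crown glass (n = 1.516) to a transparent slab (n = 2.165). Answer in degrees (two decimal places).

tan θ_B = n₂/n₁ = 2.165/1.516 = 1.4281.
θ_B = arctan(1.4281) = 55.00°.

θ_B ≈ 55.00°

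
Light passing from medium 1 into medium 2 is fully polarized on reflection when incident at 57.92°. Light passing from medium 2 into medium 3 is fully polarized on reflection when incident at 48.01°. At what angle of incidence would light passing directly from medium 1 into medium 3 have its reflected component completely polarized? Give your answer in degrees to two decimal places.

tan θ_B(1→2) = n₂/n₁ = tan 57.92° = 1.5954.
tan θ_B(2→3) = n₃/n₂ = tan 48.01° = 1.1110.
Multiplying, n₃/n₁ = 1.5954 × 1.1110 = 1.7725, and θ_B(1→3) = arctan 1.7725 = 60.57°.

θ_B ≈ 60.57°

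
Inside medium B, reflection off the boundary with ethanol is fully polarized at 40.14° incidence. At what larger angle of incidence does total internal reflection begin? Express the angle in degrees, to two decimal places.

tan θ_B = n₂/n₁ = tan 40.14° = 0.8433.
Total internal reflection: sin θ_c = n₂/n₁ = 0.8433.
θ_c = arcsin(0.8433) = 57.49°.

θ_c ≈ 57.49°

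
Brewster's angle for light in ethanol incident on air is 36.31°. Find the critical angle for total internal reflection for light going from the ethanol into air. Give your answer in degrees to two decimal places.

θ_c ≈ 47.29°

tan θ_B = n₂/n₁ = tan 36.31° = 0.7348.
Total internal reflection: sin θ_c = n₂/n₁ = 0.7348.
θ_c = arcsin(0.7348) = 47.29°.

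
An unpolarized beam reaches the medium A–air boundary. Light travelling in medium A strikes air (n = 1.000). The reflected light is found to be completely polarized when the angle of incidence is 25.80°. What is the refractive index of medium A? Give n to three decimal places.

Full polarization of the reflected beam means tan θ_B = n₂/n₁, where n₁ is the incident medium (medium A).
n₁ = n₂ / tan θ_B = 1.000 / tan 25.80° = 2.069.

n ≈ 2.069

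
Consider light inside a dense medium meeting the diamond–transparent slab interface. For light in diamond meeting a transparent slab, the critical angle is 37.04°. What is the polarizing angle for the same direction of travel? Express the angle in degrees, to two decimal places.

θ_B ≈ 31.06°

At the critical angle sin θ_c = n₂/n₁, giving n₂/n₁ = sin 37.04° = 0.6024.
Then tan θ_B = n₂/n₁ = 0.6024, so θ_B = arctan 0.6024 = 31.06°.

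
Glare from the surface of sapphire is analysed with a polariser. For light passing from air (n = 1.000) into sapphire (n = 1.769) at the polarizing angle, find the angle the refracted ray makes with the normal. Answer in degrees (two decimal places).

θ_t ≈ 29.48°

First find Brewster's angle: tan θ_B = 1.769/1.000 = 1.7690, giving θ_B = 60.52°.
Since θ_B + θ_t = 90° at Brewster incidence, θ_t = 90° − 60.52° = 29.48°.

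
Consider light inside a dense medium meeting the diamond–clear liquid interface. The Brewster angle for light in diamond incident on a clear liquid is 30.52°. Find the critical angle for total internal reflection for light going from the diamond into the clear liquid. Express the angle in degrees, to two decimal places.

tan θ_B = n₂/n₁ = tan 30.52° = 0.5895.
Total internal reflection: sin θ_c = n₂/n₁ = 0.5895.
θ_c = arcsin(0.5895) = 36.12°.

θ_c ≈ 36.12°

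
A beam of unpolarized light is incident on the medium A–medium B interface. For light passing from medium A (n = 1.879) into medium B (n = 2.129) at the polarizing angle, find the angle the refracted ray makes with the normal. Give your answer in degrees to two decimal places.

θ_t ≈ 41.43°

First find Brewster's angle: tan θ_B = 2.129/1.879 = 1.1330, giving θ_B = 48.57°.
Since θ_B + θ_t = 90° at Brewster incidence, θ_t = 90° − 48.57° = 41.43°.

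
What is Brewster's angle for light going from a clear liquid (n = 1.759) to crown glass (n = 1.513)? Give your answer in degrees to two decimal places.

The reflected p-component vanishes when tan θ_B = n₂/n₁.
Brewster's condition: tan θ_B = n₂/n₁ = 1.513/1.759 = 0.8601.
So θ_B = arctan 0.8601 = 40.70°.

θ_B ≈ 40.70°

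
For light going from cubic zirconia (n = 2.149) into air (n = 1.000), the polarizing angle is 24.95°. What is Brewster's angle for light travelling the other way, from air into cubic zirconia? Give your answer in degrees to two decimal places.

θ_B' ≈ 65.05°

Reversing the direction swaps n₁ and n₂, so tan θ_B' = 1/tan θ_B and θ_B' = 90° − θ_B.
Hence θ_B' = 90° − 24.95° = 65.05°.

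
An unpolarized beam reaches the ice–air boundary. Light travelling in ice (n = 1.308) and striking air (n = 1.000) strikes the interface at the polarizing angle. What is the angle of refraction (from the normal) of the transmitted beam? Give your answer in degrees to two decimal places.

θ_t ≈ 52.60°

θ_B = arctan(n₂/n₁) = arctan(1.000/1.308) = 37.40°.
Since θ_B + θ_t = 90° at Brewster incidence, θ_t = 90° − 37.40° = 52.60°.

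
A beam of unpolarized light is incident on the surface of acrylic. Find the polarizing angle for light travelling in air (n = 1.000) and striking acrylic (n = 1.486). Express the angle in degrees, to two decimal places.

θ_B ≈ 56.06°

The reflected p-component vanishes when tan θ_B = n₂/n₁.
Here n₂/n₁ = 1.486/1.000 = 1.4860, and Brewster's law gives tan θ_B = n₂/n₁. Taking the arctangent, θ_B = 56.06°.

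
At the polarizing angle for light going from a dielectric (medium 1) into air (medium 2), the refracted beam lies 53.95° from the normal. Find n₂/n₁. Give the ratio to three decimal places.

At Brewster incidence θ_B = 90° − θ_t = 90° − 53.95° = 36.05°.
tan θ_B = n₂/n₁, so n₂/n₁ = tan 36.05° = 0.728.

n₂/n₁ ≈ 0.728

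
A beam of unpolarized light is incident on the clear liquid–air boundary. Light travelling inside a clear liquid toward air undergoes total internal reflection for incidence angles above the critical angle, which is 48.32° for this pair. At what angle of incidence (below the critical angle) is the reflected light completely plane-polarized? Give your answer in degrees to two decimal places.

θ_B ≈ 36.75°

sin θ_c = n₂/n₁, so n₂/n₁ = sin 48.32° = 0.7469.
Brewster: tan θ_B = n₂/n₁ = 0.7469.
θ_B = arctan(0.7469) = 36.75°.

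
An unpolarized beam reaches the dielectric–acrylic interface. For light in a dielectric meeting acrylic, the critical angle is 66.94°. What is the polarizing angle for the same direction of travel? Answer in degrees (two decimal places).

θ_B ≈ 42.62°

At the critical angle sin θ_c = n₂/n₁, giving n₂/n₁ = sin 66.94° = 0.9201.
Then tan θ_B = n₂/n₁ = 0.9201, so θ_B = arctan 0.9201 = 42.62°.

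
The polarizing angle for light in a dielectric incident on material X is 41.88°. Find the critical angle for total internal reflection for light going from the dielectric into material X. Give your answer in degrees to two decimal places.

tan θ_B = n₂/n₁ = tan 41.88° = 0.8966.
Total internal reflection: sin θ_c = n₂/n₁ = 0.8966.
θ_c = arcsin(0.8966) = 63.72°.

θ_c ≈ 63.72°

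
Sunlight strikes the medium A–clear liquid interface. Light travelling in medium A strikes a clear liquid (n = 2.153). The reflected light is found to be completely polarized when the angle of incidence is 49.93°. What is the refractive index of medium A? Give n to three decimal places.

Full polarization of the reflected beam means tan θ_B = n₂/n₁, where n₁ is the incident medium (medium A).
n₁ = n₂ / tan θ_B = 2.153 / tan 49.93° = 1.811.

n ≈ 1.811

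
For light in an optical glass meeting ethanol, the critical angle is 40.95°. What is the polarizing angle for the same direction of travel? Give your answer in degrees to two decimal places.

n₂/n₁ = sin θ_c = sin 40.95° = 0.6554.
tan θ_B equals the same ratio, so θ_B = arctan(0.6554) = 33.24°.

θ_B ≈ 33.24°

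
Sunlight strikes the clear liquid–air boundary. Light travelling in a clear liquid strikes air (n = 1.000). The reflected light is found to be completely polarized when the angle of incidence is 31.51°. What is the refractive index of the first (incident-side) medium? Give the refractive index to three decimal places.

Full polarization of the reflected beam means tan θ_B = n₂/n₁, where n₁ is the incident medium (a clear liquid).
n₁ = n₂ / tan θ_B = 1.000 / tan 31.51° = 1.631.

n ≈ 1.631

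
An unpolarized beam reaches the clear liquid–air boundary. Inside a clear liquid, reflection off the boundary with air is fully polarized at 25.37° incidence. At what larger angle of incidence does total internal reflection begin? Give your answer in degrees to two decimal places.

From Brewster, n₂/n₁ = tan θ_B = tan 25.37° = 0.4742.
Then sin θ_c = n₂/n₁ = 0.4742, so θ_c = arcsin 0.4742 = 28.31°.

θ_c ≈ 28.31°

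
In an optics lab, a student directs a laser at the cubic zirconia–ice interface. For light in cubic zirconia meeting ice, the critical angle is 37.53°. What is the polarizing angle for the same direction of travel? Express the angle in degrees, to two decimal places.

θ_B ≈ 31.35°

At the critical angle sin θ_c = n₂/n₁, giving n₂/n₁ = sin 37.53° = 0.6092.
Then tan θ_B = n₂/n₁ = 0.6092, so θ_B = arctan 0.6092 = 31.35°.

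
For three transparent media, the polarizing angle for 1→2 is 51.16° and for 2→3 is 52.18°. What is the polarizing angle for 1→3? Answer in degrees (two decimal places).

tan θ_B(1→2) = n₂/n₁ = tan 51.16° = 1.2420.
tan θ_B(2→3) = n₃/n₂ = tan 52.18° = 1.2883.
Multiplying, n₃/n₁ = 1.2420 × 1.2883 = 1.6000, and θ_B(1→3) = arctan 1.6000 = 57.99°.

θ_B ≈ 57.99°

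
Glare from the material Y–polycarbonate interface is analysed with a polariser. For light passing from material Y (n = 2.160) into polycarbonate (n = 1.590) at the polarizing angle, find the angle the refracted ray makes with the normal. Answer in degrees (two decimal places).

θ_t ≈ 53.64°

θ_B = arctan(n₂/n₁) = arctan(1.590/2.160) = 36.36°.
At Brewster's angle the reflected and refracted rays are perpendicular, so θ_t = 90° − θ_B = 90° − 36.36° = 53.64°.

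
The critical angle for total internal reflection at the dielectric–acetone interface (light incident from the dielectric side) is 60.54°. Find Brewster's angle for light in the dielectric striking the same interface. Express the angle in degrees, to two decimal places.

n₂/n₁ = sin θ_c = sin 60.54° = 0.8707.
tan θ_B equals the same ratio, so θ_B = arctan(0.8707) = 41.05°.

θ_B ≈ 41.05°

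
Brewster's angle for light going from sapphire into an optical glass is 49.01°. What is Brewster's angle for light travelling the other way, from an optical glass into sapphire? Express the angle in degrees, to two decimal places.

The two Brewster angles are complementary: θ_B' = 90° − θ_B = 90° − 49.01° = 40.99°.

θ_B' ≈ 40.99°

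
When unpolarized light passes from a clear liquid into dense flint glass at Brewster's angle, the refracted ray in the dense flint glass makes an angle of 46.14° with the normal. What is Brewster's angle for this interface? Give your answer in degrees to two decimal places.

Brewster's condition makes the reflected and refracted beams perpendicular: θ_B + θ_t = 90°.
So θ_B = 90° − θ_t = 90° − 46.14° = 43.86°.

θ_B ≈ 43.86°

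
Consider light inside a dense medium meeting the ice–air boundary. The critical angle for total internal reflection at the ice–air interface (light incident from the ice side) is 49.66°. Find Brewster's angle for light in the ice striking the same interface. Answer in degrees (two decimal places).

At the critical angle sin θ_c = n₂/n₁, giving n₂/n₁ = sin 49.66° = 0.7622.
Then tan θ_B = n₂/n₁ = 0.7622, so θ_B = arctan 0.7622 = 37.32°.

θ_B ≈ 37.32°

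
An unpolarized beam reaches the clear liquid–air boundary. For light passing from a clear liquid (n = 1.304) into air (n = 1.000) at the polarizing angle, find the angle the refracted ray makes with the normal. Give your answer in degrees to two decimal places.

θ_B = arctan(n₂/n₁) = arctan(1.000/1.304) = 37.48°.
At Brewster's angle the reflected and refracted rays are perpendicular, so θ_t = 90° − θ_B = 90° − 37.48° = 52.52°.

θ_t ≈ 52.52°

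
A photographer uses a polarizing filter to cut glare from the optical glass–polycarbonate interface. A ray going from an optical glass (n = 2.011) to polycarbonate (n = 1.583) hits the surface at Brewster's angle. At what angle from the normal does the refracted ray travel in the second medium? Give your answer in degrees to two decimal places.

θ_B = arctan(n₂/n₁) = arctan(1.583/2.011) = 38.21°.
At Brewster's angle the reflected and refracted rays are perpendicular, so θ_t = 90° − θ_B = 90° − 38.21° = 51.79°.

θ_t ≈ 51.79°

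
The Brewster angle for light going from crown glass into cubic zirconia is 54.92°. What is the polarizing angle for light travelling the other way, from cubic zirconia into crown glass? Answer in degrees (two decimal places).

θ_B' ≈ 35.08°

The two Brewster angles are complementary: θ_B' = 90° − θ_B = 90° − 54.92° = 35.08°.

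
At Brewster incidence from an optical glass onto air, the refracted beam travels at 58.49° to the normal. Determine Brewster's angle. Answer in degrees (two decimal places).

At Brewster's angle the reflected and refracted rays are perpendicular, so θ_B + θ_t = 90°.
θ_B = 90° − 58.49° = 31.51°.

θ_B ≈ 31.51°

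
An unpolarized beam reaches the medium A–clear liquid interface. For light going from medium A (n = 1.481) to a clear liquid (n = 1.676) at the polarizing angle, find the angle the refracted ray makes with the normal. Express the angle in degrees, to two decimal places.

First find Brewster's angle: tan θ_B = 1.676/1.481 = 1.1317, giving θ_B = 48.53°.
At Brewster's angle the reflected and refracted rays are perpendicular, so θ_t = 90° − θ_B = 90° − 48.53° = 41.47°.

θ_t ≈ 41.47°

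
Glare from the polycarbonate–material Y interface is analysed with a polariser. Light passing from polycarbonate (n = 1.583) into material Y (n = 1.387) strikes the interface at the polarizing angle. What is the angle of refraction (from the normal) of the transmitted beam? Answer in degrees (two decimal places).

θ_t ≈ 48.78°

tan θ_B = n₂/n₁ = 1.387/1.583 = 0.8762, so θ_B = 41.22°.
The refracted ray is perpendicular to the reflected ray, so θ_t = 90° − θ_B = 48.78°.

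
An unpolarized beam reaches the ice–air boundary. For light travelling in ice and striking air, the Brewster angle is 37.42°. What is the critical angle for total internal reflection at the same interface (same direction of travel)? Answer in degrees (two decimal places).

θ_c ≈ 49.92°

From Brewster, n₂/n₁ = tan θ_B = tan 37.42° = 0.7651.
Then sin θ_c = n₂/n₁ = 0.7651, so θ_c = arcsin 0.7651 = 49.92°.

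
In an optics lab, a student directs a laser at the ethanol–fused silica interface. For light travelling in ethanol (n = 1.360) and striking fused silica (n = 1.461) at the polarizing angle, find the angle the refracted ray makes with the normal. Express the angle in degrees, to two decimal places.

θ_t ≈ 42.95°

θ_B = arctan(n₂/n₁) = arctan(1.461/1.360) = 47.05°.
Since θ_B + θ_t = 90° at Brewster incidence, θ_t = 90° − 47.05° = 42.95°.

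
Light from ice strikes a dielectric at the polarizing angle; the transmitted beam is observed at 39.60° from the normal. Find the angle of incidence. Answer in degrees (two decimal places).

At Brewster's angle the reflected and refracted rays are perpendicular, so θ_B + θ_t = 90°.
θ_B = 90° − 39.60° = 50.40°.

θ_B ≈ 50.40°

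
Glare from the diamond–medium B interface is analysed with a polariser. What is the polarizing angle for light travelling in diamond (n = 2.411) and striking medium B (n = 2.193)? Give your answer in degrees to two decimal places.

θ_B ≈ 42.29°

Here n₂/n₁ = 2.193/2.411 = 0.9096, and Brewster's law gives tan θ_B = n₂/n₁.
θ_B = arctan(0.9096) = 42.29°.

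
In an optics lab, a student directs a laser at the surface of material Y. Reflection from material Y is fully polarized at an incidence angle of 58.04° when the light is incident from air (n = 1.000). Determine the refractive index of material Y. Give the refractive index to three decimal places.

n ≈ 1.603

At the Brewster angle, tan θ_B = n₂/n₁ with n₁ on the incident side (air) and n₂ on the transmitted side (material Y).
n₂ = n₁ tan θ_B = 1.000 × tan 58.04° = 1.603.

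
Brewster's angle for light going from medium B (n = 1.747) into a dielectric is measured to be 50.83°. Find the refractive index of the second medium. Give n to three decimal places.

n ≈ 2.144

Full polarization of the reflected beam means tan θ_B = n₂/n₁, where n₁ is the incident medium (medium B).
n₂ = n₁ tan θ_B = 1.747 × tan 50.83° = 2.144.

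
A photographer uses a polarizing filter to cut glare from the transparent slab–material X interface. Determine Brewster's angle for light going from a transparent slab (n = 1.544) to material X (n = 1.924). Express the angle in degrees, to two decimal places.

Brewster's condition: tan θ_B = n₂/n₁ = 1.924/1.544 = 1.2461.
θ_B = arctan(1.2461) = 51.25°.

θ_B ≈ 51.25°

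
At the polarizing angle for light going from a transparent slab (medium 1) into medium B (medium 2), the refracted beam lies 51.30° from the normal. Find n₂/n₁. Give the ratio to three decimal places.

n₂/n₁ ≈ 0.801

At Brewster incidence θ_B = 90° − θ_t = 90° − 51.30° = 38.70°.
tan θ_B = n₂/n₁, so n₂/n₁ = tan 38.70° = 0.801.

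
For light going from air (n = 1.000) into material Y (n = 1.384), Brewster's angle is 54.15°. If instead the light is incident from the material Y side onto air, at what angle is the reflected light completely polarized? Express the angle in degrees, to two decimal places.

θ_B' ≈ 35.85°

The two Brewster angles are complementary: θ_B' = 90° − θ_B = 90° − 54.15° = 35.85°.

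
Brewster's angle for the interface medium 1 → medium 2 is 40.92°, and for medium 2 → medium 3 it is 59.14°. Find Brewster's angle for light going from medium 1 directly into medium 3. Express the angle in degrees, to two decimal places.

θ_B ≈ 55.42°

tan θ_B(1→2) = n₂/n₁ = tan 40.92° = 0.8668.
tan θ_B(2→3) = n₃/n₂ = tan 59.14° = 1.6735.
So n₃/n₁ = (n₂/n₁)(n₃/n₂) = 0.8668 × 1.6735 = 1.4507.
θ_B(1→3) = arctan(1.4507) = 55.42°.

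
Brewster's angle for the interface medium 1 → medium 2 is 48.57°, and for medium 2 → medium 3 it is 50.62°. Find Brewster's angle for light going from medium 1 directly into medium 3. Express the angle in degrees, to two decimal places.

n₂/n₁ = tan 48.57° = 1.1331 and n₃/n₂ = tan 50.62° = 1.2183.
n₃/n₁ = 1.3804. Then tan θ_B(1→3) = n₃/n₁, so θ_B(1→3) = arctan(1.3804) = 54.08°.

θ_B ≈ 54.08°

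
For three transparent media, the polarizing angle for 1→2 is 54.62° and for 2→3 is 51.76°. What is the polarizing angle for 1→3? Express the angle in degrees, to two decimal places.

θ_B ≈ 60.77°

Each Brewster angle gives a ratio: n₂/n₁ = tan 54.62° = 1.4082, n₃/n₂ = tan 51.76° = 1.2689.
n₃/n₁ = 1.7869. Then tan θ_B(1→3) = n₃/n₁, so θ_B(1→3) = arctan(1.7869) = 60.77°.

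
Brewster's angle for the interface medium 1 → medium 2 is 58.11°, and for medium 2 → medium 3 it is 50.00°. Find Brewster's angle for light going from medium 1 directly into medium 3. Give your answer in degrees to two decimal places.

θ_B ≈ 62.43°

Each Brewster angle gives a ratio: n₂/n₁ = tan 58.11° = 1.6072, n₃/n₂ = tan 50.00° = 1.1918.
n₃/n₁ = 1.9154. Then tan θ_B(1→3) = n₃/n₁, so θ_B(1→3) = arctan(1.9154) = 62.43°.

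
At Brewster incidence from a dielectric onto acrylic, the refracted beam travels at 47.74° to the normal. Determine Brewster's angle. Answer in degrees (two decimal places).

θ_B ≈ 42.26°

Since the reflected and refracted rays are at right angles at the polarizing angle, θ_B + θ_t = 90°.
So θ_B = 90° − θ_t = 90° − 47.74° = 42.26°.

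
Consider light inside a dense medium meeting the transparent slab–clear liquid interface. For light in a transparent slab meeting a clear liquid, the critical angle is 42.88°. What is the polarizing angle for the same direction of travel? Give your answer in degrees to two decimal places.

n₂/n₁ = sin θ_c = sin 42.88° = 0.6805.
tan θ_B equals the same ratio, so θ_B = arctan(0.6805) = 34.23°.

θ_B ≈ 34.23°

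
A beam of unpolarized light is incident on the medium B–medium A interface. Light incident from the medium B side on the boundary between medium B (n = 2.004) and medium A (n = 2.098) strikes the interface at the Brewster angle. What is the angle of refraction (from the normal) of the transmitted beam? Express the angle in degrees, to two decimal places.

First find Brewster's angle: tan θ_B = 2.098/2.004 = 1.0469, giving θ_B = 46.31°.
At Brewster's angle the reflected and refracted rays are perpendicular, so θ_t = 90° − θ_B = 90° − 46.31° = 43.69°.

θ_t ≈ 43.69°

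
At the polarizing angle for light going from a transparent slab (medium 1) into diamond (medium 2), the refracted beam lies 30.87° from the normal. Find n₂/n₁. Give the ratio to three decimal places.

θ_B + θ_t = 90°, so θ_B = 90° − 30.87° = 59.13°.
Then n₂/n₁ = tan θ_B = tan 59.13° = 1.673.

n₂/n₁ ≈ 1.673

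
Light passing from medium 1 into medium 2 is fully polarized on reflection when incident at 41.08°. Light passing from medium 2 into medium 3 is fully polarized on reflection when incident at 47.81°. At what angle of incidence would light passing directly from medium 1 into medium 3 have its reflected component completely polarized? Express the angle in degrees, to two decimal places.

θ_B ≈ 43.88°

Each Brewster angle gives a ratio: n₂/n₁ = tan 41.08° = 0.8717, n₃/n₂ = tan 47.81° = 1.1032.
n₃/n₁ = 0.9617. Then tan θ_B(1→3) = n₃/n₁, so θ_B(1→3) = arctan(0.9617) = 43.88°.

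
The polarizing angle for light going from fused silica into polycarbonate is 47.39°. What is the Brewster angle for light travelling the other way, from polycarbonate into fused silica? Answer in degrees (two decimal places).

Reversing the direction swaps n₁ and n₂, so tan θ_B' = 1/tan θ_B and θ_B' = 90° − θ_B.
Hence θ_B' = 90° − 47.39° = 42.61°.

θ_B' ≈ 42.61°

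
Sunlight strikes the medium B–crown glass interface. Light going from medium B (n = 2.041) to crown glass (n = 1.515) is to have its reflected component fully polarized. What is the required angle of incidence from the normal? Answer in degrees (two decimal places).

Here n₂/n₁ = 1.515/2.041 = 0.7423, and Brewster's law gives tan θ_B = n₂/n₁.
θ_B = arctan(0.7423) = 36.59°.

θ_B ≈ 36.59°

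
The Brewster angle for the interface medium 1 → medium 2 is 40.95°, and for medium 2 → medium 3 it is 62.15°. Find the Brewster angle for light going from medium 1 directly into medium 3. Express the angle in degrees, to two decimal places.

n₂/n₁ = tan 40.95° = 0.8678 and n₃/n₂ = tan 62.15° = 1.8927.
n₃/n₁ = 1.6424. Then tan θ_B(1→3) = n₃/n₁, so θ_B(1→3) = arctan(1.6424) = 58.66°.

θ_B ≈ 58.66°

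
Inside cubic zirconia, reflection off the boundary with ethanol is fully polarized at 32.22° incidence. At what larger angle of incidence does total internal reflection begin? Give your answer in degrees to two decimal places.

tan θ_B = n₂/n₁ = tan 32.22° = 0.6302.
Total internal reflection: sin θ_c = n₂/n₁ = 0.6302.
θ_c = arcsin(0.6302) = 39.07°.

θ_c ≈ 39.07°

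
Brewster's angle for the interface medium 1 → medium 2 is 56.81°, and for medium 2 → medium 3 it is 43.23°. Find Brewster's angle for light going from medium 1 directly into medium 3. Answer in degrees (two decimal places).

θ_B ≈ 55.17°

Each Brewster angle gives a ratio: n₂/n₁ = tan 56.81° = 1.5287, n₃/n₂ = tan 43.23° = 0.9400.
So n₃/n₁ = (n₂/n₁)(n₃/n₂) = 1.5287 × 0.9400 = 1.4371.
θ_B(1→3) = arctan(1.4371) = 55.17°.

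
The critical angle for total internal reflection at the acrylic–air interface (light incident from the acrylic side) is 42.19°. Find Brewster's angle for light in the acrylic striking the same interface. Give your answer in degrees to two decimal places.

n₂/n₁ = sin θ_c = sin 42.19° = 0.6716.
tan θ_B equals the same ratio, so θ_B = arctan(0.6716) = 33.88°.

θ_B ≈ 33.88°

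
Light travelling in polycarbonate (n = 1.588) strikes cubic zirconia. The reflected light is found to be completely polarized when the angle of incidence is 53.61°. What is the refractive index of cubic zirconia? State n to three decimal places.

Brewster's law: tan θ_B = n₂/n₁ (light incident in polycarbonate, refracted into cubic zirconia).
n₂ = n₁ tan θ_B = 1.588 × tan 53.61° = 2.155.

n ≈ 2.155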